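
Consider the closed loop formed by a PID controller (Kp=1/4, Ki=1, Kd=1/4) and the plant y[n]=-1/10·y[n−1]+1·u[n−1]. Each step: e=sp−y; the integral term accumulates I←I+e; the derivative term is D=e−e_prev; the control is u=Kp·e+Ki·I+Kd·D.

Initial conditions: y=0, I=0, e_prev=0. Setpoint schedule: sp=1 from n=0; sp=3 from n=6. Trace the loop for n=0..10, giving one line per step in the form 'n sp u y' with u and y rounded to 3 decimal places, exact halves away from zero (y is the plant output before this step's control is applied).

(exact arithmetic carried between steps; '≈' marks a value shown rounded to 6 d.p. or computed from one; I and e_prev carry over from the previous line; the table rounds u and y to 3 d.p., halves away from zero)
n=0: y=0, sp=1, e=sp−y=1; I=1, D=e−e_prev=1; u=1/4·1+1·1+1/4·1=1.5; next y=-1/10·0+1·1.5=1.5
n=1: y=1.5, sp=1, e=sp−y=-0.5; I=0.5, D=e−e_prev=-1.5; u=1/4·(-0.5)+1·0.5+1/4·(-1.5)=0; next y=-1/10·1.5+1·0=-0.15
n=2: y=-0.15, sp=1, e=sp−y=1.15; I=1.65, D=e−e_prev=1.65; u=1/4·1.15+1·1.65+1/4·1.65=2.35; next y=-1/10·(-0.15)+1·2.35=2.365
n=3: y=2.365, sp=1, e=sp−y=-1.365; I=0.285, D=e−e_prev=-2.515; u=1/4·(-1.365)+1·0.285+1/4·(-2.515)=-0.685; next y=-1/10·2.365+1·(-0.685)=-0.9215
n=4: y=-0.9215, sp=1, e=sp−y=1.9215; I=2.2065, D=e−e_prev=3.2865; u=1/4·1.9215+1·2.2065+1/4·3.2865=3.5085; next y=-1/10·(-0.9215)+1·3.5085=3.60065
n=5: y=3.60065, sp=1, e=sp−y=-2.60065; I=-0.39415, D=e−e_prev=-4.52215; u=1/4·(-2.60065)+1·(-0.39415)+1/4·(-4.52215)=-2.17485; next y=-1/10·3.60065+1·(-2.17485)=-2.534915
n=6: y=-2.534915, sp=3, e=sp−y=5.534915; I=5.140765, D=e−e_prev=8.135565; u=1/4·5.534915+1·5.140765+1/4·8.135565=8.558385; next y=-1/10·(-2.534915)+1·8.558385≈8.811877
n=7: y≈8.811877, sp=3, e=sp−y≈-5.811877; I≈-0.671112, D=e−e_prev≈-11.346792; u=1/4·(-5.811877)+1·(-0.671112)+1/4·(-11.346792)≈-4.960779; next y=-1/10·8.811877+1·(-4.960779)≈-5.841966
n=8: y≈-5.841966, sp=3, e=sp−y≈8.841966; I≈8.170855, D=e−e_prev≈14.653843; u=1/4·8.841966+1·8.170855+1/4·14.653843≈14.044807; next y=-1/10·(-5.841966)+1·14.044807≈14.629003
n=9: y≈14.629003, sp=3, e=sp−y≈-11.629003; I≈-3.458149, D=e−e_prev≈-20.470970; u=1/4·(-11.629003)+1·(-3.458149)+1/4·(-20.470970)≈-11.483142; next y=-1/10·14.629003+1·(-11.483142)≈-12.946042
n=10: y≈-12.946042, sp=3, e=sp−y≈15.946042; I≈12.487894, D=e−e_prev≈27.575046; u=1/4·15.946042+1·12.487894+1/4·27.575046≈23.368166; next y=-1/10·(-12.946042)+1·23.368166≈24.662770

0 1 1.500 0.000
1 1 0.000 1.500
2 1 2.350 -0.150
3 1 -0.685 2.365
4 1 3.509 -0.922
5 1 -2.175 3.601
6 3 8.558 -2.535
7 3 -4.961 8.812
8 3 14.045 -5.842
9 3 -11.483 14.629
10 3 23.368 -12.946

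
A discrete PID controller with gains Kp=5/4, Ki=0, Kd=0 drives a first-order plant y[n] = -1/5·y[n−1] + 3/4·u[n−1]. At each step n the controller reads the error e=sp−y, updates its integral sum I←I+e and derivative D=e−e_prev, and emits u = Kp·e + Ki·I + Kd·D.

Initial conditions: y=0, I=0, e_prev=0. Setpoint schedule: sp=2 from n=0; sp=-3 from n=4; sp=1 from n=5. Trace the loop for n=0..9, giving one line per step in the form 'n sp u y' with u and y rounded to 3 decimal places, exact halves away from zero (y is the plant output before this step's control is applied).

(exact arithmetic carried between steps; '≈' marks a value shown rounded to 6 d.p. or computed from one; I and e_prev carry over from the previous line; the table rounds u and y to 3 d.p., halves away from zero)
n=0: y=0, sp=2, e=sp−y=2; I=2, D=e−e_prev=2; u=5/4·2+0·2+0·2=2.5; next y=-1/5·0+3/4·2.5=1.875
n=1: y=1.875, sp=2, e=sp−y=0.125; I=2.125, D=e−e_prev=-1.875; u=5/4·0.125+0·2.125+0·(-1.875)=0.15625; next y=-1/5·1.875+3/4·0.15625≈-0.257813
n=2: y≈-0.257813, sp=2, e=sp−y≈2.257813; I≈4.382813, D=e−e_prev≈2.132813; u=5/4·2.257813+0·4.382813+0·2.132813≈2.822266; next y=-1/5·(-0.257813)+3/4·2.822266≈2.168262
n=3: y≈2.168262, sp=2, e=sp−y≈-0.168262; I≈4.214551, D=e−e_prev≈-2.426074; u=5/4·(-0.168262)+0·4.214551+0·(-2.426074)≈-0.210327; next y=-1/5·2.168262+3/4·(-0.210327)≈-0.591398
n=4: y≈-0.591398, sp=-3, e=sp−y≈-2.408602; I≈1.805948, D=e−e_prev≈-2.240341; u=5/4·(-2.408602)+0·1.805948+0·(-2.240341)≈-3.010753; next y=-1/5·(-0.591398)+3/4·(-3.010753)≈-2.139785
n=5: y≈-2.139785, sp=1, e=sp−y≈3.139785; I≈4.945734, D=e−e_prev≈5.548387; u=5/4·3.139785+0·4.945734+0·5.548387≈3.924731; next y=-1/5·(-2.139785)+3/4·3.924731≈3.371506
n=6: y≈3.371506, sp=1, e=sp−y≈-2.371506; I≈2.574228, D=e−e_prev≈-5.511291; u=5/4·(-2.371506)+0·2.574228+0·(-5.511291)≈-2.964382; next y=-1/5·3.371506+3/4·(-2.964382)≈-2.897588
n=7: y≈-2.897588, sp=1, e=sp−y≈3.897588; I≈6.471816, D=e−e_prev≈6.269093; u=5/4·3.897588+0·6.471816+0·6.269093≈4.871984; next y=-1/5·(-2.897588)+3/4·4.871984≈4.233506
n=8: y≈4.233506, sp=1, e=sp−y≈-3.233506; I≈3.238310, D=e−e_prev≈-7.131093; u=5/4·(-3.233506)+0·3.238310+0·(-7.131093)≈-4.041882; next y=-1/5·4.233506+3/4·(-4.041882)≈-3.878113
n=9: y≈-3.878113, sp=1, e=sp−y≈4.878113; I≈8.116423, D=e−e_prev≈8.111619; u=5/4·4.878113+0·8.116423+0·8.111619≈6.097641; next y=-1/5·(-3.878113)+3/4·6.097641≈5.348853

0 2 2.500 0.000
1 2 0.156 1.875
2 2 2.822 -0.258
3 2 -0.210 2.168
4 -3 -3.011 -0.591
5 1 3.925 -2.140
6 1 -2.964 3.372
7 1 4.872 -2.898
8 1 -4.042 4.234
9 1 6.098 -3.878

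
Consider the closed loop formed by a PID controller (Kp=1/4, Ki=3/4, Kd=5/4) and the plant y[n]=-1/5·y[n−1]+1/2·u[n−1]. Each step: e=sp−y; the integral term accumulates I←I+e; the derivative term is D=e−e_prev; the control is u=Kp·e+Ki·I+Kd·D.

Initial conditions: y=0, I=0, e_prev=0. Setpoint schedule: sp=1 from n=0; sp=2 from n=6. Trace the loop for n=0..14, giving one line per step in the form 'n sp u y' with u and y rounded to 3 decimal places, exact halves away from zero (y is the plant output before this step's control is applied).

(exact arithmetic carried between steps; '≈' marks a value shown rounded to 6 d.p. or computed from one; I and e_prev carry over from the previous line; the table rounds u and y to 3 d.p., halves away from zero)
n=0: y=0, sp=1, e=sp−y=1; I=1, D=e−e_prev=1; u=1/4·1+3/4·1+5/4·1=2.25; next y=-1/5·0+1/2·2.25=1.125
n=1: y=1.125, sp=1, e=sp−y=-0.125; I=0.875, D=e−e_prev=-1.125; u=1/4·(-0.125)+3/4·0.875+5/4·(-1.125)=-0.78125; next y=-1/5·1.125+1/2·(-0.78125)=-0.615625
n=2: y=-0.615625, sp=1, e=sp−y=1.615625; I=2.490625, D=e−e_prev=1.740625; u=1/4·1.615625+3/4·2.490625+5/4·1.740625≈4.447656; next y=-1/5·(-0.615625)+1/2·4.447656≈2.346953
n=3: y≈2.346953, sp=1, e=sp−y≈-1.346953; I≈1.143672, D=e−e_prev≈-2.962578; u=1/4·(-1.346953)+3/4·1.143672+5/4·(-2.962578)≈-3.182207; next y=-1/5·2.346953+1/2·(-3.182207)≈-2.060494
n=4: y≈-2.060494, sp=1, e=sp−y≈3.060494; I≈4.204166, D=e−e_prev≈4.407447; u=1/4·3.060494+3/4·4.204166+5/4·4.407447≈9.427557; next y=-1/5·(-2.060494)+1/2·9.427557≈5.125877
n=5: y≈5.125877, sp=1, e=sp−y≈-4.125877; I≈0.078289, D=e−e_prev≈-7.186372; u=1/4·(-4.125877)+3/4·0.078289+5/4·(-7.186372)≈-9.955717; next y=-1/5·5.125877+1/2·(-9.955717)≈-6.003034
n=6: y≈-6.003034, sp=2, e=sp−y≈8.003034; I≈8.081323, D=e−e_prev≈12.128912; u=1/4·8.003034+3/4·8.081323+5/4·12.128912≈23.222890; next y=-1/5·(-6.003034)+1/2·23.222890≈12.812052
n=7: y≈12.812052, sp=2, e=sp−y≈-10.812052; I≈-2.730729, D=e−e_prev≈-18.815086; u=1/4·(-10.812052)+3/4·(-2.730729)+5/4·(-18.815086)≈-28.269917; next y=-1/5·12.812052+1/2·(-28.269917)≈-16.697369
n=8: y≈-16.697369, sp=2, e=sp−y≈18.697369; I≈15.966640, D=e−e_prev≈29.509421; u=1/4·18.697369+3/4·15.966640+5/4·29.509421≈53.536098; next y=-1/5·(-16.697369)+1/2·53.536098≈30.107523
n=9: y≈30.107523, sp=2, e=sp−y≈-28.107523; I≈-12.140883, D=e−e_prev≈-46.804892; u=1/4·(-28.107523)+3/4·(-12.140883)+5/4·(-46.804892)≈-74.638658; next y=-1/5·30.107523+1/2·(-74.638658)≈-43.340833
n=10: y≈-43.340833, sp=2, e=sp−y≈45.340833; I≈33.199950, D=e−e_prev≈73.448356; u=1/4·45.340833+3/4·33.199950+5/4·73.448356≈128.045617; next y=-1/5·(-43.340833)+1/2·128.045617≈72.690975
n=11: y≈72.690975, sp=2, e=sp−y≈-70.690975; I≈-37.491025, D=e−e_prev≈-116.031808; u=1/4·(-70.690975)+3/4·(-37.491025)+5/4·(-116.031808)≈-190.830773; next y=-1/5·72.690975+1/2·(-190.830773)≈-109.953581
n=12: y≈-109.953581, sp=2, e=sp−y≈111.953581; I≈74.462557, D=e−e_prev≈182.644556; u=1/4·111.953581+3/4·74.462557+5/4·182.644556≈312.141008; next y=-1/5·(-109.953581)+1/2·312.141008≈178.061220
n=13: y≈178.061220, sp=2, e=sp−y≈-176.061220; I≈-101.598664, D=e−e_prev≈-288.014802; u=1/4·(-176.061220)+3/4·(-101.598664)+5/4·(-288.014802)≈-480.232805; next y=-1/5·178.061220+1/2·(-480.232805)≈-275.728647
n=14: y≈-275.728647, sp=2, e=sp−y≈277.728647; I≈176.129983, D=e−e_prev≈453.789867; u=1/4·277.728647+3/4·176.129983+5/4·453.789867≈768.766983; next y=-1/5·(-275.728647)+1/2·768.766983≈439.529221

0 1 2.250 0.000
1 1 -0.781 1.125
2 1 4.448 -0.616
3 1 -3.182 2.347
4 1 9.428 -2.060
5 1 -9.956 5.126
6 2 23.223 -6.003
7 2 -28.270 12.812
8 2 53.536 -16.697
9 2 -74.639 30.108
10 2 128.046 -43.341
11 2 -190.831 72.691
12 2 312.141 -109.954
13 2 -480.233 178.061
14 2 768.767 -275.729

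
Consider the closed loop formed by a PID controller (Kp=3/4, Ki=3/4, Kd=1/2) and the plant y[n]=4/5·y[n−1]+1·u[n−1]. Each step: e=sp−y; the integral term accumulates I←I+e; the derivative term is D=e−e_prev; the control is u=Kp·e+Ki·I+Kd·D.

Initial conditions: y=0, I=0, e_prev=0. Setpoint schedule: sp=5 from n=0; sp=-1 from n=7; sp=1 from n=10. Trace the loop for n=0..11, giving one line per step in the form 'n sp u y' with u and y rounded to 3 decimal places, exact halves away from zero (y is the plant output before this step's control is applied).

0 5 10.000 0.000
1 5 -8.750 10.000
2 5 14.000 -0.750
3 5 -15.363 13.400
4 5 21.498 -4.643
5 5 -25.144 17.784
6 5 33.883 -10.917
7 -1 -52.662 25.149
8 -1 64.143 -32.543
9 -1 -82.349 38.109
10 1 107.586 -51.862
11 1 -134.670 66.097

(exact arithmetic carried between steps; '≈' marks a value shown rounded to 6 d.p. or computed from one; I and e_prev carry over from the previous line; the table rounds u and y to 3 d.p., halves away from zero)
n=0: y=0, sp=5, e=sp−y=5; I=5, D=e−e_prev=5; u=3/4·5+3/4·5+1/2·5=10; next y=4/5·0+1·10=10
n=1: y=10, sp=5, e=sp−y=-5; I=0, D=e−e_prev=-10; u=3/4·(-5)+3/4·0+1/2·(-10)=-8.75; next y=4/5·10+1·(-8.75)=-0.75
n=2: y=-0.75, sp=5, e=sp−y=5.75; I=5.75, D=e−e_prev=10.75; u=3/4·5.75+3/4·5.75+1/2·10.75=14; next y=4/5·(-0.75)+1·14=13.4
n=3: y=13.4, sp=5, e=sp−y=-8.4; I=-2.65, D=e−e_prev=-14.15; u=3/4·(-8.4)+3/4·(-2.65)+1/2·(-14.15)=-15.3625; next y=4/5·13.4+1·(-15.3625)=-4.6425
n=4: y=-4.6425, sp=5, e=sp−y=9.6425; I=6.9925, D=e−e_prev=18.0425; u=3/4·9.6425+3/4·6.9925+1/2·18.0425=21.4975; next y=4/5·(-4.6425)+1·21.4975=17.7835
n=5: y=17.7835, sp=5, e=sp−y=-12.7835; I=-5.791, D=e−e_prev=-22.426; u=3/4·(-12.7835)+3/4·(-5.791)+1/2·(-22.426)=-25.143875; next y=4/5·17.7835+1·(-25.143875)=-10.917075
n=6: y=-10.917075, sp=5, e=sp−y=15.917075; I=10.126075, D=e−e_prev=28.700575; u=3/4·15.917075+3/4·10.126075+1/2·28.700575=33.88265; next y=4/5·(-10.917075)+1·33.88265=25.14899
n=7: y=25.14899, sp=-1, e=sp−y=-26.14899; I=-16.022915, D=e−e_prev=-42.066065; u=3/4·(-26.14899)+3/4·(-16.022915)+1/2·(-42.066065)≈-52.661961; next y=4/5·25.14899+1·(-52.661961)≈-32.542769
n=8: y≈-32.542769, sp=-1, e=sp−y≈31.542769; I≈15.519854, D=e−e_prev≈57.691759; u=3/4·31.542769+3/4·15.519854+1/2·57.691759≈64.142847; next y=4/5·(-32.542769)+1·64.142847≈38.108632
n=9: y≈38.108632, sp=-1, e=sp−y≈-39.108632; I≈-23.588778, D=e−e_prev≈-70.651401; u=3/4·(-39.108632)+3/4·(-23.588778)+1/2·(-70.651401)≈-82.348758; next y=4/5·38.108632+1·(-82.348758)≈-51.861852
n=10: y≈-51.861852, sp=1, e=sp−y≈52.861852; I≈29.273075, D=e−e_prev≈91.970484; u=3/4·52.861852+3/4·29.273075+1/2·91.970484≈107.586437; next y=4/5·(-51.861852)+1·107.586437≈66.096955
n=11: y≈66.096955, sp=1, e=sp−y≈-65.096955; I≈-35.823881, D=e−e_prev≈-117.958807; u=3/4·(-65.096955)+3/4·(-35.823881)+1/2·(-117.958807)≈-134.670031; next y=4/5·66.096955+1·(-134.670031)≈-81.792467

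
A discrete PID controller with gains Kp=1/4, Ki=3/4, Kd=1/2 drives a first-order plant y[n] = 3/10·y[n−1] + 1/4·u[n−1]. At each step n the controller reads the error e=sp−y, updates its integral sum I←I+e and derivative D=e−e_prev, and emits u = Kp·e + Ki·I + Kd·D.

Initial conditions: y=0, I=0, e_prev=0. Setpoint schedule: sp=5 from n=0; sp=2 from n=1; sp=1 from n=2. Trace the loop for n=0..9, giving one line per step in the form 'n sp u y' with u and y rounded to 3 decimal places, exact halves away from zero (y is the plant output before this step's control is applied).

0 5 7.500 0.000
1 2 1.438 1.875
2 1 3.898 0.922
3 1 3.487 1.251
4 1 3.469 1.247
5 1 3.290 1.241
6 1 3.176 1.195
7 1 3.070 1.152
8 1 2.993 1.113
9 1 2.935 1.082

(exact arithmetic carried between steps; '≈' marks a value shown rounded to 6 d.p. or computed from one; I and e_prev carry over from the previous line; the table rounds u and y to 3 d.p., halves away from zero)
n=0: y=0, sp=5, e=sp−y=5; I=5, D=e−e_prev=5; u=1/4·5+3/4·5+1/2·5=7.5; next y=3/10·0+1/4·7.5=1.875
n=1: y=1.875, sp=2, e=sp−y=0.125; I=5.125, D=e−e_prev=-4.875; u=1/4·0.125+3/4·5.125+1/2·(-4.875)=1.4375; next y=3/10·1.875+1/4·1.4375=0.921875
n=2: y=0.921875, sp=1, e=sp−y=0.078125; I=5.203125, D=e−e_prev=-0.046875; u=1/4·0.078125+3/4·5.203125+1/2·(-0.046875)≈3.898438; next y=3/10·0.921875+1/4·3.898438≈1.251172
n=3: y≈1.251172, sp=1, e=sp−y≈-0.251172; I≈4.951953, D=e−e_prev≈-0.329297; u=1/4·(-0.251172)+3/4·4.951953+1/2·(-0.329297)≈3.486523; next y=3/10·1.251172+1/4·3.486523≈1.246982
n=4: y≈1.246982, sp=1, e=sp−y≈-0.246982; I≈4.704971, D=e−e_prev≈0.004189; u=1/4·(-0.246982)+3/4·4.704971+1/2·0.004189≈3.469077; next y=3/10·1.246982+1/4·3.469077≈1.241364
n=5: y≈1.241364, sp=1, e=sp−y≈-0.241364; I≈4.463607, D=e−e_prev≈0.005618; u=1/4·(-0.241364)+3/4·4.463607+1/2·0.005618≈3.290173; next y=3/10·1.241364+1/4·3.290173≈1.194953
n=6: y≈1.194953, sp=1, e=sp−y≈-0.194953; I≈4.268654, D=e−e_prev≈0.046412; u=1/4·(-0.194953)+3/4·4.268654+1/2·0.046412≈3.175958; next y=3/10·1.194953+1/4·3.175958≈1.152475
n=7: y≈1.152475, sp=1, e=sp−y≈-0.152475; I≈4.116179, D=e−e_prev≈0.042477; u=1/4·(-0.152475)+3/4·4.116179+1/2·0.042477≈3.070254; next y=3/10·1.152475+1/4·3.070254≈1.113306
n=8: y≈1.113306, sp=1, e=sp−y≈-0.113306; I≈4.002873, D=e−e_prev≈0.039169; u=1/4·(-0.113306)+3/4·4.002873+1/2·0.039169≈2.993413; next y=3/10·1.113306+1/4·2.993413≈1.082345
n=9: y≈1.082345, sp=1, e=sp−y≈-0.082345; I≈3.920528, D=e−e_prev≈0.030961; u=1/4·(-0.082345)+3/4·3.920528+1/2·0.030961≈2.935290; next y=3/10·1.082345+1/4·2.935290≈1.058526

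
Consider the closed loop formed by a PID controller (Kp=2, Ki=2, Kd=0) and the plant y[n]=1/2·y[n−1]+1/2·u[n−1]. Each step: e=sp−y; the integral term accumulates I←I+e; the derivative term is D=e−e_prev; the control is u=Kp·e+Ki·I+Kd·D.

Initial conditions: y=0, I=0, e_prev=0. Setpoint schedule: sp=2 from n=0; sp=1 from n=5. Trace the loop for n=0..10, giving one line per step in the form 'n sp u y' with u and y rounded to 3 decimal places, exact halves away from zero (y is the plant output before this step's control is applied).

0 2 8.000 0.000
1 2 -4.000 4.000
2 2 8.000 0.000
3 2 -4.000 4.000
4 2 8.000 0.000
5 1 -8.000 4.000
6 1 10.000 -2.000
7 1 -8.000 4.000
8 1 10.000 -2.000
9 1 -8.000 4.000
10 1 10.000 -2.000

(exact arithmetic carried between steps; '≈' marks a value shown rounded to 6 d.p. or computed from one; I and e_prev carry over from the previous line; the table rounds u and y to 3 d.p., halves away from zero)
n=0: y=0, sp=2, e=sp−y=2; I=2, D=e−e_prev=2; u=2·2+2·2+0·2=8; next y=1/2·0+1/2·8=4
n=1: y=4, sp=2, e=sp−y=-2; I=0, D=e−e_prev=-4; u=2·(-2)+2·0+0·(-4)=-4; next y=1/2·4+1/2·(-4)=0
n=2: y=0, sp=2, e=sp−y=2; I=2, D=e−e_prev=4; u=2·2+2·2+0·4=8; next y=1/2·0+1/2·8=4
n=3: y=4, sp=2, e=sp−y=-2; I=0, D=e−e_prev=-4; u=2·(-2)+2·0+0·(-4)=-4; next y=1/2·4+1/2·(-4)=0
n=4: y=0, sp=2, e=sp−y=2; I=2, D=e−e_prev=4; u=2·2+2·2+0·4=8; next y=1/2·0+1/2·8=4
n=5: y=4, sp=1, e=sp−y=-3; I=-1, D=e−e_prev=-5; u=2·(-3)+2·(-1)+0·(-5)=-8; next y=1/2·4+1/2·(-8)=-2
n=6: y=-2, sp=1, e=sp−y=3; I=2, D=e−e_prev=6; u=2·3+2·2+0·6=10; next y=1/2·(-2)+1/2·10=4
n=7: y=4, sp=1, e=sp−y=-3; I=-1, D=e−e_prev=-6; u=2·(-3)+2·(-1)+0·(-6)=-8; next y=1/2·4+1/2·(-8)=-2
n=8: y=-2, sp=1, e=sp−y=3; I=2, D=e−e_prev=6; u=2·3+2·2+0·6=10; next y=1/2·(-2)+1/2·10=4
n=9: y=4, sp=1, e=sp−y=-3; I=-1, D=e−e_prev=-6; u=2·(-3)+2·(-1)+0·(-6)=-8; next y=1/2·4+1/2·(-8)=-2
n=10: y=-2, sp=1, e=sp−y=3; I=2, D=e−e_prev=6; u=2·3+2·2+0·6=10; next y=1/2·(-2)+1/2·10=4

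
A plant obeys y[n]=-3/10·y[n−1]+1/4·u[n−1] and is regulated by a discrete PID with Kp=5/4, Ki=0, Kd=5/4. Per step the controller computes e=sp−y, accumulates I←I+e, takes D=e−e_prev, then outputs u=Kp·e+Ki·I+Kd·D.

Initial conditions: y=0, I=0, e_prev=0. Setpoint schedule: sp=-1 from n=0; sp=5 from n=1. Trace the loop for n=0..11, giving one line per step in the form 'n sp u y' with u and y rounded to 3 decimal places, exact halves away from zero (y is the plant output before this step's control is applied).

(exact arithmetic carried between steps; '≈' marks a value shown rounded to 6 d.p. or computed from one; I and e_prev carry over from the previous line; the table rounds u and y to 3 d.p., halves away from zero)
n=0: y=0, sp=-1, e=sp−y=-1; I=-1, D=e−e_prev=-1; u=5/4·(-1)+0·(-1)+5/4·(-1)=-2.5; next y=-3/10·0+1/4·(-2.5)=-0.625
n=1: y=-0.625, sp=5, e=sp−y=5.625; I=4.625, D=e−e_prev=6.625; u=5/4·5.625+0·4.625+5/4·6.625=15.3125; next y=-3/10·(-0.625)+1/4·15.3125=4.015625
n=2: y=4.015625, sp=5, e=sp−y=0.984375; I=5.609375, D=e−e_prev=-4.640625; u=5/4·0.984375+0·5.609375+5/4·(-4.640625)≈-4.570313; next y=-3/10·4.015625+1/4·(-4.570313)≈-2.347266
n=3: y≈-2.347266, sp=5, e=sp−y≈7.347266; I≈12.956641, D=e−e_prev≈6.362891; u=5/4·7.347266+0·12.956641+5/4·6.362891≈17.137695; next y=-3/10·(-2.347266)+1/4·17.137695≈4.988604
n=4: y≈4.988604, sp=5, e=sp−y≈0.011396; I≈12.968037, D=e−e_prev≈-7.335869; u=5/4·0.011396+0·12.968037+5/4·(-7.335869)≈-9.155591; next y=-3/10·4.988604+1/4·(-9.155591)≈-3.785479
n=5: y≈-3.785479, sp=5, e=sp−y≈8.785479; I≈21.753516, D=e−e_prev≈8.774082; u=5/4·8.785479+0·21.753516+5/4·8.774082≈21.949451; next y=-3/10·(-3.785479)+1/4·21.949451≈6.623006
n=6: y≈6.623006, sp=5, e=sp−y≈-1.623006; I≈20.130509, D=e−e_prev≈-10.408485; u=5/4·(-1.623006)+0·20.130509+5/4·(-10.408485)≈-15.039365; next y=-3/10·6.623006+1/4·(-15.039365)≈-5.746743
n=7: y≈-5.746743, sp=5, e=sp−y≈10.746743; I≈30.877252, D=e−e_prev≈12.369750; u=5/4·10.746743+0·30.877252+5/4·12.369750≈28.895616; next y=-3/10·(-5.746743)+1/4·28.895616≈8.947927
n=8: y≈8.947927, sp=5, e=sp−y≈-3.947927; I≈26.929326, D=e−e_prev≈-14.694670; u=5/4·(-3.947927)+0·26.929326+5/4·(-14.694670)≈-23.303246; next y=-3/10·8.947927+1/4·(-23.303246)≈-8.510190
n=9: y≈-8.510190, sp=5, e=sp−y≈13.510190; I≈40.439515, D=e−e_prev≈17.458116; u=5/4·13.510190+0·40.439515+5/4·17.458116≈38.710382; next y=-3/10·(-8.510190)+1/4·38.710382≈12.230652
n=10: y≈12.230652, sp=5, e=sp−y≈-7.230652; I≈33.208863, D=e−e_prev≈-20.740842; u=5/4·(-7.230652)+0·33.208863+5/4·(-20.740842)≈-34.964368; next y=-3/10·12.230652+1/4·(-34.964368)≈-12.410288
n=11: y≈-12.410288, sp=5, e=sp−y≈17.410288; I≈50.619150, D=e−e_prev≈24.640940; u=5/4·17.410288+0·50.619150+5/4·24.640940≈52.564035; next y=-3/10·(-12.410288)+1/4·52.564035≈16.864095

0 -1 -2.500 0.000
1 5 15.313 -0.625
2 5 -4.570 4.016
3 5 17.138 -2.347
4 5 -9.156 4.989
5 5 21.949 -3.785
6 5 -15.039 6.623
7 5 28.896 -5.747
8 5 -23.303 8.948
9 5 38.710 -8.510
10 5 -34.964 12.231
11 5 52.564 -12.410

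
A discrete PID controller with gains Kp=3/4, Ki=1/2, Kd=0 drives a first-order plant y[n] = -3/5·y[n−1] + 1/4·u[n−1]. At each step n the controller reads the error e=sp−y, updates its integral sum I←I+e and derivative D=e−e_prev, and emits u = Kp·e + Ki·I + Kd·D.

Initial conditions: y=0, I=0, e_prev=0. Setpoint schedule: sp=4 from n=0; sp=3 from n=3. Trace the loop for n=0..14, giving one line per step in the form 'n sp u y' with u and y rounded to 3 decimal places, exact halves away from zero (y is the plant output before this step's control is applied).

0 4 5.000 0.000
1 4 5.438 1.250
2 4 7.613 0.609
3 3 6.898 1.538
4 3 8.549 0.802
5 3 8.580 1.656
6 3 9.883 1.151
7 3 10.022 1.780
8 3 11.060 1.437
9 3 11.260 1.902
10 3 12.095 1.673
11 3 12.325 2.020
12 3 13.003 1.870
13 3 13.244 2.129
14 3 13.799 2.034

(exact arithmetic carried between steps; '≈' marks a value shown rounded to 6 d.p. or computed from one; I and e_prev carry over from the previous line; the table rounds u and y to 3 d.p., halves away from zero)
n=0: y=0, sp=4, e=sp−y=4; I=4, D=e−e_prev=4; u=3/4·4+1/2·4+0·4=5; next y=-3/5·0+1/4·5=1.25
n=1: y=1.25, sp=4, e=sp−y=2.75; I=6.75, D=e−e_prev=-1.25; u=3/4·2.75+1/2·6.75+0·(-1.25)=5.4375; next y=-3/5·1.25+1/4·5.4375=0.609375
n=2: y=0.609375, sp=4, e=sp−y=3.390625; I=10.140625, D=e−e_prev=0.640625; u=3/4·3.390625+1/2·10.140625+0·0.640625≈7.613281; next y=-3/5·0.609375+1/4·7.613281≈1.537695
n=3: y≈1.537695, sp=3, e=sp−y≈1.462305; I≈11.602930, D=e−e_prev≈-1.928320; u=3/4·1.462305+1/2·11.602930+0·(-1.928320)≈6.898193; next y=-3/5·1.537695+1/4·6.898193≈0.801931
n=4: y≈0.801931, sp=3, e=sp−y≈2.198069; I≈13.800999, D=e−e_prev≈0.735764; u=3/4·2.198069+1/2·13.800999+0·0.735764≈8.549051; next y=-3/5·0.801931+1/4·8.549051≈1.656104
n=5: y≈1.656104, sp=3, e=sp−y≈1.343896; I≈15.144895, D=e−e_prev≈-0.854173; u=3/4·1.343896+1/2·15.144895+0·(-0.854173)≈8.580369; next y=-3/5·1.656104+1/4·8.580369≈1.151430
n=6: y≈1.151430, sp=3, e=sp−y≈1.848570; I≈16.993465, D=e−e_prev≈0.504674; u=3/4·1.848570+1/2·16.993465+0·0.504674≈9.883160; next y=-3/5·1.151430+1/4·9.883160≈1.779932
n=7: y≈1.779932, sp=3, e=sp−y≈1.220068; I≈18.213533, D=e−e_prev≈-0.628502; u=3/4·1.220068+1/2·18.213533+0·(-0.628502)≈10.021817; next y=-3/5·1.779932+1/4·10.021817≈1.437495
n=8: y≈1.437495, sp=3, e=sp−y≈1.562505; I≈19.776037, D=e−e_prev≈0.342437; u=3/4·1.562505+1/2·19.776037+0·0.342437≈11.059897; next y=-3/5·1.437495+1/4·11.059897≈1.902477
n=9: y≈1.902477, sp=3, e=sp−y≈1.097523; I≈20.873560, D=e−e_prev≈-0.464982; u=3/4·1.097523+1/2·20.873560+0·(-0.464982)≈11.259922; next y=-3/5·1.902477+1/4·11.259922≈1.673494
n=10: y≈1.673494, sp=3, e=sp−y≈1.326506; I≈22.200066, D=e−e_prev≈0.228983; u=3/4·1.326506+1/2·22.200066+0·0.228983≈12.094912; next y=-3/5·1.673494+1/4·12.094912≈2.019632
n=11: y≈2.019632, sp=3, e=sp−y≈0.980368; I≈23.180434, D=e−e_prev≈-0.346137; u=3/4·0.980368+1/2·23.180434+0·(-0.346137)≈12.325493; next y=-3/5·2.019632+1/4·12.325493≈1.869594
n=12: y≈1.869594, sp=3, e=sp−y≈1.130406; I≈24.310840, D=e−e_prev≈0.150037; u=3/4·1.130406+1/2·24.310840+0·0.150037≈13.003224; next y=-3/5·1.869594+1/4·13.003224≈2.129049
n=13: y≈2.129049, sp=3, e=sp−y≈0.870951; I≈25.181791, D=e−e_prev≈-0.259455; u=3/4·0.870951+1/2·25.181791+0·(-0.259455)≈13.244108; next y=-3/5·2.129049+1/4·13.244108≈2.033597
n=14: y≈2.033597, sp=3, e=sp−y≈0.966403; I≈26.148193, D=e−e_prev≈0.095452; u=3/4·0.966403+1/2·26.148193+0·0.095452≈13.798899; next y=-3/5·2.033597+1/4·13.798899≈2.229566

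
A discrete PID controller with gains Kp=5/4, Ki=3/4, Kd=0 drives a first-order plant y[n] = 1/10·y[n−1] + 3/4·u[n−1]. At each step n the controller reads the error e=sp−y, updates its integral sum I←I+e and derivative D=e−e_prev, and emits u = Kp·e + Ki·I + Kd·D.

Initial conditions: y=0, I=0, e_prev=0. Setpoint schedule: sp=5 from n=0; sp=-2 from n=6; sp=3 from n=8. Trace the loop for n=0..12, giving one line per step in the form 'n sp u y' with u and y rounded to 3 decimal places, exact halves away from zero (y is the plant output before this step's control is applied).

0 5 10.000 0.000
1 5 -1.250 7.500
2 5 12.250 -0.188
3 5 -2.572 9.169
4 5 14.663 -1.012
5 5 -4.644 10.896
6 -2 3.513 -2.394
7 -2 -5.770 2.395
8 3 13.900 -4.088
9 3 -8.992 10.016
10 3 17.263 -5.743
11 3 -12.411 12.373
12 3 21.447 -8.071

(exact arithmetic carried between steps; '≈' marks a value shown rounded to 6 d.p. or computed from one; I and e_prev carry over from the previous line; the table rounds u and y to 3 d.p., halves away from zero)
n=0: y=0, sp=5, e=sp−y=5; I=5, D=e−e_prev=5; u=5/4·5+3/4·5+0·5=10; next y=1/10·0+3/4·10=7.5
n=1: y=7.5, sp=5, e=sp−y=-2.5; I=2.5, D=e−e_prev=-7.5; u=5/4·(-2.5)+3/4·2.5+0·(-7.5)=-1.25; next y=1/10·7.5+3/4·(-1.25)=-0.1875
n=2: y=-0.1875, sp=5, e=sp−y=5.1875; I=7.6875, D=e−e_prev=7.6875; u=5/4·5.1875+3/4·7.6875+0·7.6875=12.25; next y=1/10·(-0.1875)+3/4·12.25=9.16875
n=3: y=9.16875, sp=5, e=sp−y=-4.16875; I=3.51875, D=e−e_prev=-9.35625; u=5/4·(-4.16875)+3/4·3.51875+0·(-9.35625)=-2.571875; next y=1/10·9.16875+3/4·(-2.571875)≈-1.012031
n=4: y≈-1.012031, sp=5, e=sp−y≈6.012031; I≈9.530781, D=e−e_prev≈10.180781; u=5/4·6.012031+3/4·9.530781+0·10.180781≈14.663125; next y=1/10·(-1.012031)+3/4·14.663125≈10.896141
n=5: y≈10.896141, sp=5, e=sp−y≈-5.896141; I≈3.634641, D=e−e_prev≈-11.908172; u=5/4·(-5.896141)+3/4·3.634641+0·(-11.908172)≈-4.644195; next y=1/10·10.896141+3/4·(-4.644195)≈-2.393532
n=6: y≈-2.393532, sp=-2, e=sp−y≈0.393532; I≈4.028173, D=e−e_prev≈6.289673; u=5/4·0.393532+3/4·4.028173+0·6.289673≈3.513045; next y=1/10·(-2.393532)+3/4·3.513045≈2.395431
n=7: y≈2.395431, sp=-2, e=sp−y≈-4.395431; I≈-0.367258, D=e−e_prev≈-4.788963; u=5/4·(-4.395431)+3/4·(-0.367258)+0·(-4.788963)≈-5.769732; next y=1/10·2.395431+3/4·(-5.769732)≈-4.087756
n=8: y≈-4.087756, sp=3, e=sp−y≈7.087756; I≈6.720498, D=e−e_prev≈11.483186; u=5/4·7.087756+3/4·6.720498+0·11.483186≈13.900068; next y=1/10·(-4.087756)+3/4·13.900068≈10.016276
n=9: y≈10.016276, sp=3, e=sp−y≈-7.016276; I≈-0.295778, D=e−e_prev≈-14.104031; u=5/4·(-7.016276)+3/4·(-0.295778)+0·(-14.104031)≈-8.992178; next y=1/10·10.016276+3/4·(-8.992178)≈-5.742506
n=10: y≈-5.742506, sp=3, e=sp−y≈8.742506; I≈8.446728, D=e−e_prev≈15.758781; u=5/4·8.742506+3/4·8.446728+0·15.758781≈17.263178; next y=1/10·(-5.742506)+3/4·17.263178≈12.373133
n=11: y≈12.373133, sp=3, e=sp−y≈-9.373133; I≈-0.926405, D=e−e_prev≈-18.115639; u=5/4·(-9.373133)+3/4·(-0.926405)+0·(-18.115639)≈-12.411220; next y=1/10·12.373133+3/4·(-12.411220)≈-8.071102
n=12: y≈-8.071102, sp=3, e=sp−y≈11.071102; I≈10.144697, D=e−e_prev≈20.444235; u=5/4·11.071102+3/4·10.144697+0·20.444235≈21.447400; next y=1/10·(-8.071102)+3/4·21.447400≈15.278440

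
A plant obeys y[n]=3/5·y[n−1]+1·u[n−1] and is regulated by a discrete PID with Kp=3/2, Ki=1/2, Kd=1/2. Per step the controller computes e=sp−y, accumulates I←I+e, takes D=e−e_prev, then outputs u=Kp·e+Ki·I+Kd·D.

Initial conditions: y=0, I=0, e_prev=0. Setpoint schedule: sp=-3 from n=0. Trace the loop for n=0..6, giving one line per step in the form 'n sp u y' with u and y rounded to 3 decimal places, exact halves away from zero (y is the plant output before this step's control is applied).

(exact arithmetic carried between steps; '≈' marks a value shown rounded to 6 d.p. or computed from one; I and e_prev carry over from the previous line; the table rounds u and y to 3 d.p., halves away from zero)
n=0: y=0, sp=-3, e=sp−y=-3; I=-3, D=e−e_prev=-3; u=3/2·(-3)+1/2·(-3)+1/2·(-3)=-7.5; next y=3/5·0+1·(-7.5)=-7.5
n=1: y=-7.5, sp=-3, e=sp−y=4.5; I=1.5, D=e−e_prev=7.5; u=3/2·4.5+1/2·1.5+1/2·7.5=11.25; next y=3/5·(-7.5)+1·11.25=6.75
n=2: y=6.75, sp=-3, e=sp−y=-9.75; I=-8.25, D=e−e_prev=-14.25; u=3/2·(-9.75)+1/2·(-8.25)+1/2·(-14.25)=-25.875; next y=3/5·6.75+1·(-25.875)=-21.825
n=3: y=-21.825, sp=-3, e=sp−y=18.825; I=10.575, D=e−e_prev=28.575; u=3/2·18.825+1/2·10.575+1/2·28.575=47.8125; next y=3/5·(-21.825)+1·47.8125=34.7175
n=4: y=34.7175, sp=-3, e=sp−y=-37.7175; I=-27.1425, D=e−e_prev=-56.5425; u=3/2·(-37.7175)+1/2·(-27.1425)+1/2·(-56.5425)=-98.41875; next y=3/5·34.7175+1·(-98.41875)=-77.58825
n=5: y=-77.58825, sp=-3, e=sp−y=74.58825; I=47.44575, D=e−e_prev=112.30575; u=3/2·74.58825+1/2·47.44575+1/2·112.30575=191.758125; next y=3/5·(-77.58825)+1·191.758125=145.205175
n=6: y=145.205175, sp=-3, e=sp−y=-148.205175; I=-100.759425, D=e−e_prev=-222.793425; u=3/2·(-148.205175)+1/2·(-100.759425)+1/2·(-222.793425)≈-384.084188; next y=3/5·145.205175+1·(-384.084188)≈-296.961083

0 -3 -7.500 0.000
1 -3 11.250 -7.500
2 -3 -25.875 6.750
3 -3 47.813 -21.825
4 -3 -98.419 34.718
5 -3 191.758 -77.588
6 -3 -384.084 145.205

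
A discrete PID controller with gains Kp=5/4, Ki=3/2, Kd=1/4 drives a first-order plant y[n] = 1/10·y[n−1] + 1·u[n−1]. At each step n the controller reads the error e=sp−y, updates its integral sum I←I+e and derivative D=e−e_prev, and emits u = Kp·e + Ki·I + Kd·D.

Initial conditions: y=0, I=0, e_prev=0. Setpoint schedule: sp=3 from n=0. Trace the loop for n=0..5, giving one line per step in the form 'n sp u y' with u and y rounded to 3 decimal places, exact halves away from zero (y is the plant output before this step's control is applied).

0 3 9.000 0.000
1 3 -14.250 9.000
2 3 46.050 -13.350
3 3 -109.208 44.715
4 3 291.089 -104.736
5 3 -740.724 280.616

(exact arithmetic carried between steps; '≈' marks a value shown rounded to 6 d.p. or computed from one; I and e_prev carry over from the previous line; the table rounds u and y to 3 d.p., halves away from zero)
n=0: y=0, sp=3, e=sp−y=3; I=3, D=e−e_prev=3; u=5/4·3+3/2·3+1/4·3=9; next y=1/10·0+1·9=9
n=1: y=9, sp=3, e=sp−y=-6; I=-3, D=e−e_prev=-9; u=5/4·(-6)+3/2·(-3)+1/4·(-9)=-14.25; next y=1/10·9+1·(-14.25)=-13.35
n=2: y=-13.35, sp=3, e=sp−y=16.35; I=13.35, D=e−e_prev=22.35; u=5/4·16.35+3/2·13.35+1/4·22.35=46.05; next y=1/10·(-13.35)+1·46.05=44.715
n=3: y=44.715, sp=3, e=sp−y=-41.715; I=-28.365, D=e−e_prev=-58.065; u=5/4·(-41.715)+3/2·(-28.365)+1/4·(-58.065)=-109.2075; next y=1/10·44.715+1·(-109.2075)=-104.736
n=4: y=-104.736, sp=3, e=sp−y=107.736; I=79.371, D=e−e_prev=149.451; u=5/4·107.736+3/2·79.371+1/4·149.451=291.08925; next y=1/10·(-104.736)+1·291.08925=280.61565
n=5: y=280.61565, sp=3, e=sp−y=-277.61565; I=-198.24465, D=e−e_prev=-385.35165; u=5/4·(-277.61565)+3/2·(-198.24465)+1/4·(-385.35165)=-740.72445; next y=1/10·280.61565+1·(-740.72445)=-712.662885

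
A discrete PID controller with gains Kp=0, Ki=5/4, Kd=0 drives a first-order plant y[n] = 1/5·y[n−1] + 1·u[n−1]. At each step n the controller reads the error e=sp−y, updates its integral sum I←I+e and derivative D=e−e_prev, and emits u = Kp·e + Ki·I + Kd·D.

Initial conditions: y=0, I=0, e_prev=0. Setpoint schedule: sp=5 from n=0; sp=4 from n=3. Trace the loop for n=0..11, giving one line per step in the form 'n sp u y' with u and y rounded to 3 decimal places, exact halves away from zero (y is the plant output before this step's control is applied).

(exact arithmetic carried between steps; '≈' marks a value shown rounded to 6 d.p. or computed from one; I and e_prev carry over from the previous line; the table rounds u and y to 3 d.p., halves away from zero)
n=0: y=0, sp=5, e=sp−y=5; I=5, D=e−e_prev=5; u=0·5+5/4·5+0·5=6.25; next y=1/5·0+1·6.25=6.25
n=1: y=6.25, sp=5, e=sp−y=-1.25; I=3.75, D=e−e_prev=-6.25; u=0·(-1.25)+5/4·3.75+0·(-6.25)=4.6875; next y=1/5·6.25+1·4.6875=5.9375
n=2: y=5.9375, sp=5, e=sp−y=-0.9375; I=2.8125, D=e−e_prev=0.3125; u=0·(-0.9375)+5/4·2.8125+0·0.3125=3.515625; next y=1/5·5.9375+1·3.515625=4.703125
n=3: y=4.703125, sp=4, e=sp−y=-0.703125; I=2.109375, D=e−e_prev=0.234375; u=0·(-0.703125)+5/4·2.109375+0·0.234375≈2.636719; next y=1/5·4.703125+1·2.636719≈3.577344
n=4: y≈3.577344, sp=4, e=sp−y≈0.422656; I≈2.532031, D=e−e_prev≈1.125781; u=0·0.422656+5/4·2.532031+0·1.125781≈3.165039; next y=1/5·3.577344+1·3.165039≈3.880508
n=5: y≈3.880508, sp=4, e=sp−y≈0.119492; I≈2.651523, D=e−e_prev≈-0.303164; u=0·0.119492+5/4·2.651523+0·(-0.303164)≈3.314404; next y=1/5·3.880508+1·3.314404≈4.090506
n=6: y≈4.090506, sp=4, e=sp−y≈-0.090506; I≈2.561018, D=e−e_prev≈-0.209998; u=0·(-0.090506)+5/4·2.561018+0·(-0.209998)≈3.201272; next y=1/5·4.090506+1·3.201272≈4.019373
n=7: y≈4.019373, sp=4, e=sp−y≈-0.019373; I≈2.541644, D=e−e_prev≈0.071133; u=0·(-0.019373)+5/4·2.541644+0·0.071133≈3.177056; next y=1/5·4.019373+1·3.177056≈3.980930
n=8: y≈3.980930, sp=4, e=sp−y≈0.019070; I≈2.560714, D=e−e_prev≈0.038443; u=0·0.019070+5/4·2.560714+0·0.038443≈3.200893; next y=1/5·3.980930+1·3.200893≈3.997079
n=9: y≈3.997079, sp=4, e=sp−y≈0.002921; I≈2.563635, D=e−e_prev≈-0.016149; u=0·0.002921+5/4·2.563635+0·(-0.016149)≈3.204544; next y=1/5·3.997079+1·3.204544≈4.003960
n=10: y≈4.003960, sp=4, e=sp−y≈-0.003960; I≈2.559675, D=e−e_prev≈-0.006881; u=0·(-0.003960)+5/4·2.559675+0·(-0.006881)≈3.199594; next y=1/5·4.003960+1·3.199594≈4.000386
n=11: y≈4.000386, sp=4, e=sp−y≈-0.000386; I≈2.559289, D=e−e_prev≈0.003574; u=0·(-0.000386)+5/4·2.559289+0·0.003574≈3.199111; next y=1/5·4.000386+1·3.199111≈3.999189

0 5 6.250 0.000
1 5 4.688 6.250
2 5 3.516 5.938
3 4 2.637 4.703
4 4 3.165 3.577
5 4 3.314 3.881
6 4 3.201 4.091
7 4 3.177 4.019
8 4 3.201 3.981
9 4 3.205 3.997
10 4 3.200 4.004
11 4 3.199 4.000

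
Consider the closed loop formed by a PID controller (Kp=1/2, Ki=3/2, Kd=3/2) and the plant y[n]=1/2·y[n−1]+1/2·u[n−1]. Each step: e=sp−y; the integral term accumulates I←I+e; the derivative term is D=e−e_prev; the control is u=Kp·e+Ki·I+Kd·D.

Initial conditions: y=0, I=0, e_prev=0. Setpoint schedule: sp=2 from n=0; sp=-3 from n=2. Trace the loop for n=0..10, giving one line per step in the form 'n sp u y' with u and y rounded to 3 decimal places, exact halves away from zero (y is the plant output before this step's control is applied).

(exact arithmetic carried between steps; '≈' marks a value shown rounded to 6 d.p. or computed from one; I and e_prev carry over from the previous line; the table rounds u and y to 3 d.p., halves away from zero)
n=0: y=0, sp=2, e=sp−y=2; I=2, D=e−e_prev=2; u=1/2·2+3/2·2+3/2·2=7; next y=1/2·0+1/2·7=3.5
n=1: y=3.5, sp=2, e=sp−y=-1.5; I=0.5, D=e−e_prev=-3.5; u=1/2·(-1.5)+3/2·0.5+3/2·(-3.5)=-5.25; next y=1/2·3.5+1/2·(-5.25)=-0.875
n=2: y=-0.875, sp=-3, e=sp−y=-2.125; I=-1.625, D=e−e_prev=-0.625; u=1/2·(-2.125)+3/2·(-1.625)+3/2·(-0.625)=-4.4375; next y=1/2·(-0.875)+1/2·(-4.4375)=-2.65625
n=3: y=-2.65625, sp=-3, e=sp−y=-0.34375; I=-1.96875, D=e−e_prev=1.78125; u=1/2·(-0.34375)+3/2·(-1.96875)+3/2·1.78125=-0.453125; next y=1/2·(-2.65625)+1/2·(-0.453125)≈-1.554688
n=4: y≈-1.554688, sp=-3, e=sp−y≈-1.445313; I≈-3.414063, D=e−e_prev≈-1.101563; u=1/2·(-1.445313)+3/2·(-3.414063)+3/2·(-1.101563)≈-7.496094; next y=1/2·(-1.554688)+1/2·(-7.496094)≈-4.525391
n=5: y≈-4.525391, sp=-3, e=sp−y≈1.525391; I≈-1.888672, D=e−e_prev≈2.970703; u=1/2·1.525391+3/2·(-1.888672)+3/2·2.970703≈2.385742; next y=1/2·(-4.525391)+1/2·2.385742≈-1.069824
n=6: y≈-1.069824, sp=-3, e=sp−y≈-1.930176; I≈-3.818848, D=e−e_prev≈-3.455566; u=1/2·(-1.930176)+3/2·(-3.818848)+3/2·(-3.455566)≈-11.876709; next y=1/2·(-1.069824)+1/2·(-11.876709)≈-6.473267
n=7: y≈-6.473267, sp=-3, e=sp−y≈3.473267; I≈-0.345581, D=e−e_prev≈5.403442; u=1/2·3.473267+3/2·(-0.345581)+3/2·5.403442≈9.323425; next y=1/2·(-6.473267)+1/2·9.323425≈1.425079
n=8: y≈1.425079, sp=-3, e=sp−y≈-4.425079; I≈-4.770660, D=e−e_prev≈-7.898346; u=1/2·(-4.425079)+3/2·(-4.770660)+3/2·(-7.898346)≈-21.216049; next y=1/2·1.425079+1/2·(-21.216049)≈-9.895485
n=9: y≈-9.895485, sp=-3, e=sp−y≈6.895485; I≈2.124825, D=e−e_prev≈11.320564; u=1/2·6.895485+3/2·2.124825+3/2·11.320564≈23.615826; next y=1/2·(-9.895485)+1/2·23.615826≈6.860170
n=10: y≈6.860170, sp=-3, e=sp−y≈-9.860170; I≈-7.735346, D=e−e_prev≈-16.755655; u=1/2·(-9.860170)+3/2·(-7.735346)+3/2·(-16.755655)≈-41.666587; next y=1/2·6.860170+1/2·(-41.666587)≈-17.403208

0 2 7.000 0.000
1 2 -5.250 3.500
2 -3 -4.438 -0.875
3 -3 -0.453 -2.656
4 -3 -7.496 -1.555
5 -3 2.386 -4.525
6 -3 -11.877 -1.070
7 -3 9.323 -6.473
8 -3 -21.216 1.425
9 -3 23.616 -9.895
10 -3 -41.667 6.860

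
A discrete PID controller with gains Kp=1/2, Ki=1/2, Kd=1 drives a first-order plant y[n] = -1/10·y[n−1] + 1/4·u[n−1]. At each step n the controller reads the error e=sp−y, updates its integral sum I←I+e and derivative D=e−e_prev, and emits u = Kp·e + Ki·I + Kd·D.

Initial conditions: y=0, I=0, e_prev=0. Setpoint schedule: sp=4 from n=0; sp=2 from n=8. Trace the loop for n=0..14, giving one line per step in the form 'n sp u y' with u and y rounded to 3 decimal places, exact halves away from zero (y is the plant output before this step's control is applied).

(exact arithmetic carried between steps; '≈' marks a value shown rounded to 6 d.p. or computed from one; I and e_prev carry over from the previous line; the table rounds u and y to 3 d.p., halves away from zero)
n=0: y=0, sp=4, e=sp−y=4; I=4, D=e−e_prev=4; u=1/2·4+1/2·4+1·4=8; next y=-1/10·0+1/4·8=2
n=1: y=2, sp=4, e=sp−y=2; I=6, D=e−e_prev=-2; u=1/2·2+1/2·6+1·(-2)=2; next y=-1/10·2+1/4·2=0.3
n=2: y=0.3, sp=4, e=sp−y=3.7; I=9.7, D=e−e_prev=1.7; u=1/2·3.7+1/2·9.7+1·1.7=8.4; next y=-1/10·0.3+1/4·8.4=2.07
n=3: y=2.07, sp=4, e=sp−y=1.93; I=11.63, D=e−e_prev=-1.77; u=1/2·1.93+1/2·11.63+1·(-1.77)=5.01; next y=-1/10·2.07+1/4·5.01=1.0455
n=4: y=1.0455, sp=4, e=sp−y=2.9545; I=14.5845, D=e−e_prev=1.0245; u=1/2·2.9545+1/2·14.5845+1·1.0245=9.794; next y=-1/10·1.0455+1/4·9.794=2.34395
n=5: y=2.34395, sp=4, e=sp−y=1.65605; I=16.24055, D=e−e_prev=-1.29845; u=1/2·1.65605+1/2·16.24055+1·(-1.29845)=7.64985; next y=-1/10·2.34395+1/4·7.64985≈1.678068
n=6: y≈1.678068, sp=4, e=sp−y≈2.321933; I≈18.562483, D=e−e_prev≈0.665883; u=1/2·2.321933+1/2·18.562483+1·0.665883≈11.10809; next y=-1/10·1.678068+1/4·11.10809≈2.609216
n=7: y≈2.609216, sp=4, e=sp−y≈1.390784; I≈19.953267, D=e−e_prev≈-0.931148; u=1/2·1.390784+1/2·19.953267+1·(-0.931148)≈9.740877; next y=-1/10·2.609216+1/4·9.740877≈2.174298
n=8: y≈2.174298, sp=2, e=sp−y≈-0.174298; I≈19.778969, D=e−e_prev≈-1.565082; u=1/2·(-0.174298)+1/2·19.778969+1·(-1.565082)≈8.237254; next y=-1/10·2.174298+1/4·8.237254≈1.841884
n=9: y≈1.841884, sp=2, e=sp−y≈0.158116; I≈19.937085, D=e−e_prev≈0.332414; u=1/2·0.158116+1/2·19.937085+1·0.332414≈10.380015; next y=-1/10·1.841884+1/4·10.380015≈2.410815
n=10: y≈2.410815, sp=2, e=sp−y≈-0.410815; I≈19.526270, D=e−e_prev≈-0.568932; u=1/2·(-0.410815)+1/2·19.526270+1·(-0.568932)≈8.988796; next y=-1/10·2.410815+1/4·8.988796≈2.006117
n=11: y≈2.006117, sp=2, e=sp−y≈-0.006117; I≈19.520153, D=e−e_prev≈0.404698; u=1/2·(-0.006117)+1/2·19.520153+1·0.404698≈10.161716; next y=-1/10·2.006117+1/4·10.161716≈2.339817
n=12: y≈2.339817, sp=2, e=sp−y≈-0.339817; I≈19.180335, D=e−e_prev≈-0.333700; u=1/2·(-0.339817)+1/2·19.180335+1·(-0.333700)≈9.086559; next y=-1/10·2.339817+1/4·9.086559≈2.037658
n=13: y≈2.037658, sp=2, e=sp−y≈-0.037658; I≈19.142677, D=e−e_prev≈0.302159; u=1/2·(-0.037658)+1/2·19.142677+1·0.302159≈9.854669; next y=-1/10·2.037658+1/4·9.854669≈2.259901
n=14: y≈2.259901, sp=2, e=sp−y≈-0.259901; I≈18.882776, D=e−e_prev≈-0.222243; u=1/2·(-0.259901)+1/2·18.882776+1·(-0.222243)≈9.089194; next y=-1/10·2.259901+1/4·9.089194≈2.046308

0 4 8.000 0.000
1 4 2.000 2.000
2 4 8.400 0.300
3 4 5.010 2.070
4 4 9.794 1.046
5 4 7.650 2.344
6 4 11.108 1.678
7 4 9.741 2.609
8 2 8.237 2.174
9 2 10.380 1.842
10 2 8.989 2.411
11 2 10.162 2.006
12 2 9.087 2.340
13 2 9.855 2.038
14 2 9.089 2.260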